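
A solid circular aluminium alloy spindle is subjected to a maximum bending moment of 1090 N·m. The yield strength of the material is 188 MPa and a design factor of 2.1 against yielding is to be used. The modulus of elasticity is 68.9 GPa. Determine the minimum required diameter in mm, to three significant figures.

d = 49.9 mm

σ_allow = 188/2.1 = 89.52 MPa.
For a solid circular section σ = 32M/(πd³), so d³ = 32M/(π σ_allow) = 32×1090000/(π×89.52) = 124000 mm³.
d = 49.87 mm.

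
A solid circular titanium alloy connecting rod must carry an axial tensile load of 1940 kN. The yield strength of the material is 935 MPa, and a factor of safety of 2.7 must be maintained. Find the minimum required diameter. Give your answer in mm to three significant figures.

d = 84.5 mm

Allowable stress σ_allow = 935/2.7 = 346.3 MPa.
Required area A = F/σ_allow = 1940000/346.3 = 5602 mm².
A = πd²/4 → d = √(4A/π) = 84.46 mm.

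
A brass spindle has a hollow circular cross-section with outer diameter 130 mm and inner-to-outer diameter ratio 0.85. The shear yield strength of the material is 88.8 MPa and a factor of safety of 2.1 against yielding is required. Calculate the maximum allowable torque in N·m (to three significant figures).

τ_allow = 88.8/2.1 = 42.29 MPa.
For a hollow shaft T_allow = τ_allow·πd_o³(1−k⁴)/16 with 1−k⁴ = 0.4780, so πd_o³(1−k⁴)/16 = 206200 mm³.
T_allow = 42.29×206200 = 8.719×10^6 N·mm = 8719 N·m.

T_allow = 8720 N·m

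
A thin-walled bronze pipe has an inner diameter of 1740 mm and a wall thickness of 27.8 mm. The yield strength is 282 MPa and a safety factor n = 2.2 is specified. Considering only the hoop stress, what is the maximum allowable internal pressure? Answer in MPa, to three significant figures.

p_allow = 4.10 MPa

σ_allow = 282/2.2 = 128.2 MPa.
σ_h = pD/(2t) → p_allow = 2σ_allow t/D = 2×128.2×27.8/1740 = 4.096 MPa.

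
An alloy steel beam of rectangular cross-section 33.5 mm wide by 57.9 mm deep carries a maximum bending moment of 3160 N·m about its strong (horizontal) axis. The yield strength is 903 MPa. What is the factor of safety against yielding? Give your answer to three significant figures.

Section modulus S = bh²/6 = 33.5×57.9²/6 = 18720 mm³.
σ = M/S = 3160000/18720 = 168.8 MPa.
n = 903/168.8 = 5.349.

n = 5.35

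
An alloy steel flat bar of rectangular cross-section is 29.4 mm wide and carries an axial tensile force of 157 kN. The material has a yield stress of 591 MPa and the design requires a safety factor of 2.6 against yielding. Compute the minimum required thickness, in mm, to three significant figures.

t = 23.5 mm

σ_allow = 591/2.6 = 227.3 MPa.
Required area A = F/σ_allow = 157000/227.3 = 690.7 mm².
t = A/w = 690.7/29.4 = 23.49 mm.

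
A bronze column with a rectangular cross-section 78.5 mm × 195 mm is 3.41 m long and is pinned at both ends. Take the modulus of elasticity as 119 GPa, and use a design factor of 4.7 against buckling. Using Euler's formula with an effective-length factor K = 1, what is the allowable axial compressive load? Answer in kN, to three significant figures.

P_allow = 169 kN

Buckling occurs about the weak axis: I_min = h·b³/12 = 195×78.5³/12 = 7.861×10^6 mm⁴ (b = 78.5 mm is the smaller dimension).
Effective length L_e = KL = 1×3.41 m = 3410 mm.
Euler critical load P_cr = π²EI/L_e² = π²×119000×7.861×10^6/3410² = 794000 N.
P_allow = P_cr/n = 794000/4.7 = 168900 N.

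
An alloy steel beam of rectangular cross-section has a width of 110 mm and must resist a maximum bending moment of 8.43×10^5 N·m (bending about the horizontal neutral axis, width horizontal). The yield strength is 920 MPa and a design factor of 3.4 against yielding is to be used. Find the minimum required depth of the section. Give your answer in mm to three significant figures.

σ_allow = 920/3.4 = 270.6 MPa.
For a rectangular section σ = 6M/(bh²), so h² = 6M/(b σ_allow) = 6×8.4300×10^8/(110×270.6) = 169900 mm².
h = 412.2 mm.

h = 412 mm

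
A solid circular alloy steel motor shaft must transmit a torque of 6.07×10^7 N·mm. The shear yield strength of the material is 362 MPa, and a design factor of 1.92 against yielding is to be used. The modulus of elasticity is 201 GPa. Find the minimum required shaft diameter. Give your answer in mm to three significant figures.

Allowable shear stress τ_allow = 362/1.92 = 188.5 MPa.
For a solid shaft τ = 16T/(πd³), so d³ = 16T/(π τ_allow) = 16×6.0700×10^7/(π×188.5) = 1.640×10^6 mm³.
d = (1.640×10^6)^(1/3) = 117.9 mm.

d = 118 mm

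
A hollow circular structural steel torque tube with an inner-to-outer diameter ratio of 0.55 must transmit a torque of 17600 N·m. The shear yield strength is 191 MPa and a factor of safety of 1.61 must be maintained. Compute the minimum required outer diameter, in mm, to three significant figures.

τ_allow = 191/1.61 = 118.6 MPa.
For a hollow shaft τ = 16T/[πd_o³(1−k⁴)] with k = 0.55, so 1−k⁴ = 0.9085.
d_o³ = 16T/[π τ_allow (1−k⁴)] = 16×1.7600×10^7/(π×118.6×0.9085) = 831700 mm³.
d_o = 94.04 mm.

d_o = 94.0 mm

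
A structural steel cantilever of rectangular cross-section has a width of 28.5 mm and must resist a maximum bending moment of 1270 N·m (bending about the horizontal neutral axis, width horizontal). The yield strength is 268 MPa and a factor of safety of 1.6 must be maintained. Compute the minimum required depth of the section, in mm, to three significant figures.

σ_allow = 268/1.6 = 167.5 MPa.
For a rectangular section σ = 6M/(bh²), so h² = 6M/(b σ_allow) = 6×1270000/(28.5×167.5) = 1596 mm².
h = 39.95 mm.

h = 40.0 mm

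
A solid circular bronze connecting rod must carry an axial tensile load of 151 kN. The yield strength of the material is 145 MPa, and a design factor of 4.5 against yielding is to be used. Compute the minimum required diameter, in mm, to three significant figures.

Allowable stress σ_allow = 145/4.5 = 32.22 MPa.
Required area A = F/σ_allow = 151000/32.22 = 4686 mm².
A = πd²/4 → d = √(4A/π) = 77.24 mm.

d = 77.2 mm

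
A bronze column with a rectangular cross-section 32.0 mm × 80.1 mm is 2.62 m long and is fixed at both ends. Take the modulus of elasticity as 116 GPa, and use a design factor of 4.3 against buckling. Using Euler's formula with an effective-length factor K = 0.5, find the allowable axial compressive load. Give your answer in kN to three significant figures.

Buckling occurs about the weak axis: I_min = h·b³/12 = 80.1×32.0³/12 = 218700 mm⁴ (b = 32.0 mm is the smaller dimension).
Effective length L_e = KL = 0.5×2.62 m = 1310 mm.
Euler critical load P_cr = π²EI/L_e² = π²×116000×218700/1310² = 145900 N.
P_allow = P_cr/n = 145900/4.3 = 33940 N.

P_allow = 33.9 kN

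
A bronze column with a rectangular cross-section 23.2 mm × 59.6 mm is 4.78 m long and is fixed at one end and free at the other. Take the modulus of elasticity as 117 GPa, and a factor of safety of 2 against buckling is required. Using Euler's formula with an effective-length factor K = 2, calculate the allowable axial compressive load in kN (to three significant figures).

Buckling occurs about the weak axis: I_min = h·b³/12 = 59.6×23.2³/12 = 62020 mm⁴ (b = 23.2 mm is the smaller dimension).
Effective length L_e = KL = 2×4.78 m = 9560 mm.
Euler critical load P_cr = π²EI/L_e² = π²×117000×62020/9560² = 783.6 N.
P_allow = P_cr/n = 783.6/2 = 391.8 N.

P_allow = 0.392 kN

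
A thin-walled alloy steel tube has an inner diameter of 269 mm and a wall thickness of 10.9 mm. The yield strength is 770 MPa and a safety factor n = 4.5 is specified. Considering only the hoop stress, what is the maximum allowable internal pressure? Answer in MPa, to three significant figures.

σ_allow = 770/4.5 = 171.1 MPa.
σ_h = pD/(2t) → p_allow = 2σ_allow t/D = 2×171.1×10.9/269 = 13.87 MPa.

p_allow = 13.9 MPa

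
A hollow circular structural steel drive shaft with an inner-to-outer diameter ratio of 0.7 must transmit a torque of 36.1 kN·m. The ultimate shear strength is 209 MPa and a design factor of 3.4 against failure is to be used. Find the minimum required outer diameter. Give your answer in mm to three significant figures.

τ_allow = 209/3.4 = 61.47 MPa.
For a hollow shaft τ = 16T/[πd_o³(1−k⁴)] with k = 0.7, so 1−k⁴ = 0.7599.
d_o³ = 16T/[π τ_allow (1−k⁴)] = 16×3.6100×10^7/(π×61.47×0.7599) = 3.936×10^6 mm³.
d_o = 157.9 mm.

d_o = 158 mm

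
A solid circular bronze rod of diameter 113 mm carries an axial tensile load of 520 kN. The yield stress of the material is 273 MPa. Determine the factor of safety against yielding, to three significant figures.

A = πd²/4 = 10030 mm².
σ = F/A = 520000/10030 = 51.85 MPa.
n = 273/51.85 = 5.265.

n = 5.27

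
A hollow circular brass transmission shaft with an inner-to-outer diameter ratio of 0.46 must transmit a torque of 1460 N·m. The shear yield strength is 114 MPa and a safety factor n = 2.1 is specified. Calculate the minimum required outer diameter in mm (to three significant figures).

τ_allow = 114/2.1 = 54.29 MPa.
For a hollow shaft τ = 16T/[πd_o³(1−k⁴)] with k = 0.46, so 1−k⁴ = 0.9552.
d_o³ = 16T/[π τ_allow (1−k⁴)] = 16×1460000/(π×54.29×0.9552) = 143400 mm³.
d_o = 52.34 mm.

d_o = 52.3 mm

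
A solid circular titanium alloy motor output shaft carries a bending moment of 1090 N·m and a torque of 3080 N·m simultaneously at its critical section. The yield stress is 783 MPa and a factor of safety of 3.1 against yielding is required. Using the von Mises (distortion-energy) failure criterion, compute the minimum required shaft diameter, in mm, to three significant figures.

σ_allow = σ_y/n = 783/3.1 = 252.6 MPa.
For a solid shaft σ_b = 32M/(πd³) and τ = 16T/(πd³), so the von Mises stress is σ' = (16/πd³)·√(4M²+3T²).
√(4M²+3T²) = √(4×(1.090×10^6)² + 3×(3.080×10^6)²) = 5.763×10^6 N·mm.
d³ = 16×5.763×10^6/(π×252.6) = 116200 mm³.
d = 48.80 mm.

d = 48.8 mm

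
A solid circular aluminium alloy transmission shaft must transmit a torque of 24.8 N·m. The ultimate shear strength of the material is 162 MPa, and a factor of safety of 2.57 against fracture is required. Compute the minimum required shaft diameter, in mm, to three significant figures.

Allowable shear stress τ_allow = 162/2.57 = 63.04 MPa.
For a solid shaft τ = 16T/(πd³), so d³ = 16T/(π τ_allow) = 16×24800/(π×63.04) = 2004 mm³.
d = (2004)^(1/3) = 12.61 mm.

d = 12.6 mm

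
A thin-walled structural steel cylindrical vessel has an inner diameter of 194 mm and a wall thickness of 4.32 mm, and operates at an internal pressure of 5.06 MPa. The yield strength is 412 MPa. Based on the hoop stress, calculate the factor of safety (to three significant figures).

σ_h = pD/(2t) = 5.06×194/(2×4.32) = 113.6 MPa.
n = 412/113.6 = 3.626.

n = 3.63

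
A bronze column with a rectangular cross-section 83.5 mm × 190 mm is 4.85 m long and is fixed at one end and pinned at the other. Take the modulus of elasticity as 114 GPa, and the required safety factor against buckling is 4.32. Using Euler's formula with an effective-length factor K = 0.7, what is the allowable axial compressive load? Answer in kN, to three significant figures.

P_allow = 208 kN

Buckling occurs about the weak axis: I_min = h·b³/12 = 190×83.5³/12 = 9.218×10^6 mm⁴ (b = 83.5 mm is the smaller dimension).
Effective length L_e = KL = 0.7×4.85 m = 3395 mm.
Euler critical load P_cr = π²EI/L_e² = π²×114000×9.218×10^6/3395² = 899800 N.
P_allow = P_cr/n = 899800/4.32 = 208300 N.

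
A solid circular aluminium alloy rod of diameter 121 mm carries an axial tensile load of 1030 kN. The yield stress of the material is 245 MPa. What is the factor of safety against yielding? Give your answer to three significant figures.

n = 2.74

A = πd²/4 = 11500 mm².
σ = F/A = 1030000/11500 = 89.57 MPa.
n = 245/89.57 = 2.735.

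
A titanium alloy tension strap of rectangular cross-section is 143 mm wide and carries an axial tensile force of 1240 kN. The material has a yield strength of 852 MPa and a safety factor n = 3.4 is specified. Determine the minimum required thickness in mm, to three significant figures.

t = 34.6 mm

σ_allow = 852/3.4 = 250.6 MPa.
Required area A = F/σ_allow = 1240000/250.6 = 4948 mm².
t = A/w = 4948/143 = 34.60 mm.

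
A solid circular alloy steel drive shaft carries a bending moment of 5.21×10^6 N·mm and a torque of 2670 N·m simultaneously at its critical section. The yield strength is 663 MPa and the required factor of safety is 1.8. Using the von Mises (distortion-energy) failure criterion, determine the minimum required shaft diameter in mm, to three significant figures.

d = 54.0 mm

σ_allow = σ_y/n = 663/1.8 = 368.3 MPa.
For a solid shaft σ_b = 32M/(πd³) and τ = 16T/(πd³), so the von Mises stress is σ' = (16/πd³)·√(4M²+3T²).
√(4M²+3T²) = √(4×(5.210×10^6)² + 3×(2.670×10^6)²) = 1.140×10^7 N·mm.
d³ = 16×1.140×10^7/(π×368.3) = 157600 mm³.
d = 54.02 mm.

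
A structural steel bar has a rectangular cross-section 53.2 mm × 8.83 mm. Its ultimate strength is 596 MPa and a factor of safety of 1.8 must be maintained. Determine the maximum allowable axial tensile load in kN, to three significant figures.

F_allow = 156 kN

σ_allow = 596/1.8 = 331.1 MPa.
A = 53.2×8.83 = 469.8 mm².
F_allow = σ_allow × A = 331.1×469.8 = 155500 N.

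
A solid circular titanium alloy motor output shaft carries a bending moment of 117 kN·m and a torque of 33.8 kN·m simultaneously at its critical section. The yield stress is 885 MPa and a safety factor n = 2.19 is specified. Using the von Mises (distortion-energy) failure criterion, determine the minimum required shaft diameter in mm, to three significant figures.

σ_allow = σ_y/n = 885/2.19 = 404.1 MPa.
For a solid shaft σ_b = 32M/(πd³) and τ = 16T/(πd³), so the von Mises stress is σ' = (16/πd³)·√(4M²+3T²).
√(4M²+3T²) = √(4×(1.170×10^8)² + 3×(3.380×10^7)²) = 2.412×10^8 N·mm.
d³ = 16×2.412×10^8/(π×404.1) = 3.040×10^6 mm³.
d = 144.9 mm.

d = 145 mm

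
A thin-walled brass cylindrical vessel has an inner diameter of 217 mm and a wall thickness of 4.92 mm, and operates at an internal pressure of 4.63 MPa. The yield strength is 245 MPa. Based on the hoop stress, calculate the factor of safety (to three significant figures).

n = 2.40

σ_h = pD/(2t) = 4.63×217/(2×4.92) = 102.1 MPa.
n = 245/102.1 = 2.399.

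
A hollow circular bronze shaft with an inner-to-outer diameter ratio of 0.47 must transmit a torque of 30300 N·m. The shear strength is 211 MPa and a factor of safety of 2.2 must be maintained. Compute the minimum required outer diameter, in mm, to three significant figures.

τ_allow = 211/2.2 = 95.91 MPa.
For a hollow shaft τ = 16T/[πd_o³(1−k⁴)] with k = 0.47, so 1−k⁴ = 0.9512.
d_o³ = 16T/[π τ_allow (1−k⁴)] = 16×3.0300×10^7/(π×95.91×0.9512) = 1.692×10^6 mm³.
d_o = 119.1 mm.

d_o = 119 mm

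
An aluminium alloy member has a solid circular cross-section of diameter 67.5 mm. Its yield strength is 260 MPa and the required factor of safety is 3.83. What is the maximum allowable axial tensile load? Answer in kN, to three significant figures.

F_allow = 243 kN

σ_allow = 260/3.83 = 67.89 MPa.
A = πd²/4 = π×67.5²/4 = 3578 mm².
F_allow = σ_allow × A = 67.89×3578 = 242900 N.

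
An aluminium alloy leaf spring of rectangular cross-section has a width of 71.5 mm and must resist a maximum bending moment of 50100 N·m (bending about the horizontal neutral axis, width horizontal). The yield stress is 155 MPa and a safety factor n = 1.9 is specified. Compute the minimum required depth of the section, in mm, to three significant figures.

σ_allow = 155/1.9 = 81.58 MPa.
For a rectangular section σ = 6M/(bh²), so h² = 6M/(b σ_allow) = 6×5.0100×10^7/(71.5×81.58) = 51540 mm².
h = 227.0 mm.

h = 227 mm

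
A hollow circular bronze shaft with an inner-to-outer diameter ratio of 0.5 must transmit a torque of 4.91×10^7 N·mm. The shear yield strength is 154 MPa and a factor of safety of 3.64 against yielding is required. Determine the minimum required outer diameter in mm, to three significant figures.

d_o = 185 mm

τ_allow = 154/3.64 = 42.31 MPa.
For a hollow shaft τ = 16T/[πd_o³(1−k⁴)] with k = 0.5, so 1−k⁴ = 0.9375.
d_o³ = 16T/[π τ_allow (1−k⁴)] = 16×4.9100×10^7/(π×42.31×0.9375) = 6.305×10^6 mm³.
d_o = 184.7 mm.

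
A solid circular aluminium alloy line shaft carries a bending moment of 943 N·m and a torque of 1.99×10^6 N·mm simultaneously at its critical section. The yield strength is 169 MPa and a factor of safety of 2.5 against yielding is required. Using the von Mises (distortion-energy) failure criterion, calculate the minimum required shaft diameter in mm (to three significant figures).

σ_allow = σ_y/n = 169/2.5 = 67.60 MPa.
For a solid shaft σ_b = 32M/(πd³) and τ = 16T/(πd³), so the von Mises stress is σ' = (16/πd³)·√(4M²+3T²).
√(4M²+3T²) = √(4×(943000)² + 3×(1.990×10^6)²) = 3.929×10^6 N·mm.
d³ = 16×3.929×10^6/(π×67.60) = 296000 mm³.
d = 66.65 mm.

d = 66.6 mm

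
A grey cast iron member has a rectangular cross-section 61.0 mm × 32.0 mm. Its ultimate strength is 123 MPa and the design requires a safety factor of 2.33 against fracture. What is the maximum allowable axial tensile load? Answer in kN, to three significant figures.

σ_allow = 123/2.33 = 52.79 MPa.
A = 61.0×32.0 = 1952 mm².
F_allow = σ_allow × A = 52.79×1952 = 103000 N.

F_allow = 103 kN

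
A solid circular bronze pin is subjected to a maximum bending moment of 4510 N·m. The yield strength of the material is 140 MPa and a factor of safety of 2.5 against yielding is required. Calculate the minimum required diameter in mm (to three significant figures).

σ_allow = 140/2.5 = 56.00 MPa.
For a solid circular section σ = 32M/(πd³), so d³ = 32M/(π σ_allow) = 32×4510000/(π×56.00) = 820300 mm³.
d = 93.61 mm.

d = 93.6 mm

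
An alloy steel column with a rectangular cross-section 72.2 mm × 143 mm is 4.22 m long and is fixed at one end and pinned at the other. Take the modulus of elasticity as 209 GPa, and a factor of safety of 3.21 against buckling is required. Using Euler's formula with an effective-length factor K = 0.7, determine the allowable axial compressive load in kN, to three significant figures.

P_allow = 330 kN

Buckling occurs about the weak axis: I_min = h·b³/12 = 143×72.2³/12 = 4.485×10^6 mm⁴ (b = 72.2 mm is the smaller dimension).
Effective length L_e = KL = 0.7×4.22 m = 2954 mm.
Euler critical load P_cr = π²EI/L_e² = π²×209000×4.485×10^6/2954² = 1.060×10^6 N.
P_allow = P_cr/n = 1.060×10^6/3.21 = 330300 N.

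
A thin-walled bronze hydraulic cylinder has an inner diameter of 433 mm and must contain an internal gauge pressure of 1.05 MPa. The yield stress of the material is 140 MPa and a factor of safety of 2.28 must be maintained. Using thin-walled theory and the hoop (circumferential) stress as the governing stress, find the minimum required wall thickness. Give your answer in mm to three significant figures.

t = 3.70 mm

σ_allow = 140/2.28 = 61.40 MPa.
Hoop stress σ_h = pD/(2t), so t = pD/(2σ_allow) = 1.05×433/(2×61.40) = 3.702 mm.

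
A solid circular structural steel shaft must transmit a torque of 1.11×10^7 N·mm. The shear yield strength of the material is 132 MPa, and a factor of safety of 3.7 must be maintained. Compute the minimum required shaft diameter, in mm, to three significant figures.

d = 117 mm

Allowable shear stress τ_allow = 132/3.7 = 35.68 MPa.
For a solid shaft τ = 16T/(πd³), so d³ = 16T/(π τ_allow) = 16×1.1100×10^7/(π×35.68) = 1.585×10^6 mm³.
d = (1.585×10^6)^(1/3) = 116.6 mm.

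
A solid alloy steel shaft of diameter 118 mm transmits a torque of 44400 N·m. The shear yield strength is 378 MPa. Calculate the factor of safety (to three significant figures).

τ = 16T/(πd³) = 16×4.4400×10^7/(π×118³) = 137.6 MPa.
n = τ_limit/τ = 378/137.6 = 2.747.

n = 2.75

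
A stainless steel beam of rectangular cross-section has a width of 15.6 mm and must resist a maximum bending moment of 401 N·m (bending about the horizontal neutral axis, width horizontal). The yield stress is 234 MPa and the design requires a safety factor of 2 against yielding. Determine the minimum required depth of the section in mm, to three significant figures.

h = 36.3 mm

σ_allow = 234/2 = 117.0 MPa.
For a rectangular section σ = 6M/(bh²), so h² = 6M/(b σ_allow) = 6×401000/(15.6×117.0) = 1318 mm².
h = 36.31 mm.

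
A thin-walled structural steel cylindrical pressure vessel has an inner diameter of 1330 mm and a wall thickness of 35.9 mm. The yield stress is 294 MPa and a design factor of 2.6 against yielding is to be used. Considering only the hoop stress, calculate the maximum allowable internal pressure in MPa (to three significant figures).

p_allow = 6.10 MPa

σ_allow = 294/2.6 = 113.1 MPa.
σ_h = pD/(2t) → p_allow = 2σ_allow t/D = 2×113.1×35.9/1330 = 6.104 MPa.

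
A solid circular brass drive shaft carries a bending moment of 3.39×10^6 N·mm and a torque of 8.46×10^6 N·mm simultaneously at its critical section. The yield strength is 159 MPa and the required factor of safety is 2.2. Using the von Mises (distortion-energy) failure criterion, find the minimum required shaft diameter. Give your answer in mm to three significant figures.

σ_allow = σ_y/n = 159/2.2 = 72.27 MPa.
For a solid shaft σ_b = 32M/(πd³) and τ = 16T/(πd³), so the von Mises stress is σ' = (16/πd³)·√(4M²+3T²).
√(4M²+3T²) = √(4×(3.390×10^6)² + 3×(8.460×10^6)²) = 1.615×10^7 N·mm.
d³ = 16×1.615×10^7/(π×72.27) = 1.138×10^6 mm³.
d = 104.4 mm.

d = 104 mm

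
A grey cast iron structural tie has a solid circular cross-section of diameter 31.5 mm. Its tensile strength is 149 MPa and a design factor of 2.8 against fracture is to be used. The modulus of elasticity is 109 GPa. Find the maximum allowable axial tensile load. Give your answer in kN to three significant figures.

σ_allow = 149/2.8 = 53.21 MPa.
A = πd²/4 = π×31.5²/4 = 779.3 mm².
F_allow = σ_allow × A = 53.21×779.3 = 41470 N.

F_allow = 41.5 kN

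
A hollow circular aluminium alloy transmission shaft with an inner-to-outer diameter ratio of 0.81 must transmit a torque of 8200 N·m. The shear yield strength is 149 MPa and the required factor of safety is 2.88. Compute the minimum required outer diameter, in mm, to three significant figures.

d_o = 112 mm

τ_allow = 149/2.88 = 51.74 MPa.
For a hollow shaft τ = 16T/[πd_o³(1−k⁴)] with k = 0.81, so 1−k⁴ = 0.5695.
d_o³ = 16T/[π τ_allow (1−k⁴)] = 16×8200000/(π×51.74×0.5695) = 1.417×10^6 mm³.
d_o = 112.3 mm.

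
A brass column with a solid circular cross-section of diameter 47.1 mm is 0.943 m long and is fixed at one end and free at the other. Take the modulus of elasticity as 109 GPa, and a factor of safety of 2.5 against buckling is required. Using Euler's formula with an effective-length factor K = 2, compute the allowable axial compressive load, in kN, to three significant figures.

I = πd⁴/64 = π×47.1⁴/64 = 241600 mm⁴.
Effective length L_e = KL = 2×0.943 m = 1886 mm.
Euler critical load P_cr = π²EI/L_e² = π²×109000×241600/1886² = 73060 N.
P_allow = P_cr/n = 73060/2.5 = 29230 N.

P_allow = 29.2 kN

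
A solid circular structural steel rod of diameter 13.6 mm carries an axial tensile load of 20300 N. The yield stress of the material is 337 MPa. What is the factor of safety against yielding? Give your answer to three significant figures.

n = 2.41

A = πd²/4 = 145.3 mm².
σ = F/A = 20300/145.3 = 139.7 MPa.
n = 337/139.7 = 2.412.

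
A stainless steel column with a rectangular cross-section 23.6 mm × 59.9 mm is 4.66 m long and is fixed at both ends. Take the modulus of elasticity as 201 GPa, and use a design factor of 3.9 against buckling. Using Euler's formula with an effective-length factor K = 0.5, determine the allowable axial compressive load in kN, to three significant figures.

Buckling occurs about the weak axis: I_min = h·b³/12 = 59.9×23.6³/12 = 65610 mm⁴ (b = 23.6 mm is the smaller dimension).
Effective length L_e = KL = 0.5×4.66 m = 2330 mm.
Euler critical load P_cr = π²EI/L_e² = π²×201000×65610/2330² = 23980 N.
P_allow = P_cr/n = 23980/3.9 = 6148 N.

P_allow = 6.15 kN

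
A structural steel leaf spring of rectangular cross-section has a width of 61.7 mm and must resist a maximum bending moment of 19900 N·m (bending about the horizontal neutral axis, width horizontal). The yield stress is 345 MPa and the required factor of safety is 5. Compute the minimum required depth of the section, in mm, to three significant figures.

σ_allow = 345/5 = 69.00 MPa.
For a rectangular section σ = 6M/(bh²), so h² = 6M/(b σ_allow) = 6×1.9900×10^7/(61.7×69.00) = 28050 mm².
h = 167.5 mm.

h = 167 mm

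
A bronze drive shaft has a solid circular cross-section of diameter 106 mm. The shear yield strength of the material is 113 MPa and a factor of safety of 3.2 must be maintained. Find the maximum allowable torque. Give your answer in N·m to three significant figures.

T_allow = 8260 N·m

τ_allow = 113/3.2 = 35.31 MPa.
For a solid shaft T_allow = τ_allow·πd³/16; πd³/16 = π×106³/16 = 233900 mm³.
T_allow = 35.31×233900 = 8.258×10^6 N·mm = 8258 N·m.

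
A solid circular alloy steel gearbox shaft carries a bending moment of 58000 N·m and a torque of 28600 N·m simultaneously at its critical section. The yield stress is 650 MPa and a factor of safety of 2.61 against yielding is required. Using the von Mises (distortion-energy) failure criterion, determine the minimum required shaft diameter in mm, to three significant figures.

σ_allow = σ_y/n = 650/2.61 = 249.0 MPa.
For a solid shaft σ_b = 32M/(πd³) and τ = 16T/(πd³), so the von Mises stress is σ' = (16/πd³)·√(4M²+3T²).
√(4M²+3T²) = √(4×(5.800×10^7)² + 3×(2.860×10^7)²) = 1.261×10^8 N·mm.
d³ = 16×1.261×10^8/(π×249.0) = 2.579×10^6 mm³.
d = 137.1 mm.

d = 137 mm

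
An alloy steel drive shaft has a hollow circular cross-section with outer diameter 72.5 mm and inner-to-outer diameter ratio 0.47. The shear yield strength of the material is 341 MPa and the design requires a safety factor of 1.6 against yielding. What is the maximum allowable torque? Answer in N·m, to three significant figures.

τ_allow = 341/1.6 = 213.1 MPa.
For a hollow shaft T_allow = τ_allow·πd_o³(1−k⁴)/16 with 1−k⁴ = 0.9512, so πd_o³(1−k⁴)/16 = 71170 mm³.
T_allow = 213.1×71170 = 1.517×10^7 N·mm = 15170 N·m.

T_allow = 15200 N·m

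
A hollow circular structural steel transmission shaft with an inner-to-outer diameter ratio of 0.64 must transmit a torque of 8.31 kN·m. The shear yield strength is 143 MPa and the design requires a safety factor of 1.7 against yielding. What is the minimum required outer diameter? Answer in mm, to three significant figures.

d_o = 84.6 mm

τ_allow = 143/1.7 = 84.12 MPa.
For a hollow shaft τ = 16T/[πd_o³(1−k⁴)] with k = 0.64, so 1−k⁴ = 0.8322.
d_o³ = 16T/[π τ_allow (1−k⁴)] = 16×8310000/(π×84.12×0.8322) = 604600 mm³.
d_o = 84.56 mm.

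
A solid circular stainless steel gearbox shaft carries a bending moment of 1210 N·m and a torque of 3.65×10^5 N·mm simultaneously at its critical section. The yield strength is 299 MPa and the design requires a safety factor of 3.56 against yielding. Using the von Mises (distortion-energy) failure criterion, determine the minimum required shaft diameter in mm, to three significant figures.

σ_allow = σ_y/n = 299/3.56 = 83.99 MPa.
For a solid shaft σ_b = 32M/(πd³) and τ = 16T/(πd³), so the von Mises stress is σ' = (16/πd³)·√(4M²+3T²).
√(4M²+3T²) = √(4×(1.210×10^6)² + 3×(365000)²) = 2.501×10^6 N·mm.
d³ = 16×2.501×10^6/(π×83.99) = 151700 mm³.
d = 53.33 mm.

d = 53.3 mm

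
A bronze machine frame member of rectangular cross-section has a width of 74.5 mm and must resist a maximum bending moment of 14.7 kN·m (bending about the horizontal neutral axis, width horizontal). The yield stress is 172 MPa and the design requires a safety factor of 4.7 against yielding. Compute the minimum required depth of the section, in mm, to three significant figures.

h = 180 mm

σ_allow = 172/4.7 = 36.60 MPa.
For a rectangular section σ = 6M/(bh²), so h² = 6M/(b σ_allow) = 6×1.4700×10^7/(74.5×36.60) = 32350 mm².
h = 179.9 mm.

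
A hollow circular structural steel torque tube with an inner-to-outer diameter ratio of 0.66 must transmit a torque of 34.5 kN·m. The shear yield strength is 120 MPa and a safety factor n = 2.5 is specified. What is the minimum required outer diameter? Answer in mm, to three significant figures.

τ_allow = 120/2.5 = 48.00 MPa.
For a hollow shaft τ = 16T/[πd_o³(1−k⁴)] with k = 0.66, so 1−k⁴ = 0.8103.
d_o³ = 16T/[π τ_allow (1−k⁴)] = 16×3.4500×10^7/(π×48.00×0.8103) = 4.518×10^6 mm³.
d_o = 165.3 mm.

d_o = 165 mm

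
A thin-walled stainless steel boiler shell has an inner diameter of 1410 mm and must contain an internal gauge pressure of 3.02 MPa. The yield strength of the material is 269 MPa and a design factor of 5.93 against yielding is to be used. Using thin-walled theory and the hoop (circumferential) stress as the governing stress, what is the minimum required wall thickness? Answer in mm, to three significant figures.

t = 46.9 mm

σ_allow = 269/5.93 = 45.36 MPa.
Hoop stress σ_h = pD/(2t), so t = pD/(2σ_allow) = 3.02×1410/(2×45.36) = 46.94 mm.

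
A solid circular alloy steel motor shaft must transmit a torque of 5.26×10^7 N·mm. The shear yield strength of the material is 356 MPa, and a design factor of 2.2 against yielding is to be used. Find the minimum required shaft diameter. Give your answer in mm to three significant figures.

Allowable shear stress τ_allow = 356/2.2 = 161.8 MPa.
For a solid shaft τ = 16T/(πd³), so d³ = 16T/(π τ_allow) = 16×5.2600×10^7/(π×161.8) = 1.655×10^6 mm³.
d = (1.655×10^6)^(1/3) = 118.3 mm.

d = 118 mm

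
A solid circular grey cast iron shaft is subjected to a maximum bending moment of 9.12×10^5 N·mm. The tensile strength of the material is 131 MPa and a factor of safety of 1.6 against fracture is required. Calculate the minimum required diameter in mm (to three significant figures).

d = 48.4 mm

σ_allow = 131/1.6 = 81.88 MPa.
For a solid circular section σ = 32M/(πd³), so d³ = 32M/(π σ_allow) = 32×912000/(π×81.88) = 113500 mm³.
d = 48.41 mm.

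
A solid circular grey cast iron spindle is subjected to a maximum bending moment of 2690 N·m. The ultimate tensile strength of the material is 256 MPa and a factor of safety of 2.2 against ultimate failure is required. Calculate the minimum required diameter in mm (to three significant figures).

σ_allow = 256/2.2 = 116.4 MPa.
For a solid circular section σ = 32M/(πd³), so d³ = 32M/(π σ_allow) = 32×2690000/(π×116.4) = 235500 mm³.
d = 61.75 mm.

d = 61.8 mm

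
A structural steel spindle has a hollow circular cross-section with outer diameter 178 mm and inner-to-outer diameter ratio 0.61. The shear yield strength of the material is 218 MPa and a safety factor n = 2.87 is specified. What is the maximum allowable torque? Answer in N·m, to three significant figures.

T_allow = 72500 N·m

τ_allow = 218/2.87 = 75.96 MPa.
For a hollow shaft T_allow = τ_allow·πd_o³(1−k⁴)/16 with 1−k⁴ = 0.8615, so πd_o³(1−k⁴)/16 = 954000 mm³.
T_allow = 75.96×954000 = 7.247×10^7 N·mm = 72470 N·m.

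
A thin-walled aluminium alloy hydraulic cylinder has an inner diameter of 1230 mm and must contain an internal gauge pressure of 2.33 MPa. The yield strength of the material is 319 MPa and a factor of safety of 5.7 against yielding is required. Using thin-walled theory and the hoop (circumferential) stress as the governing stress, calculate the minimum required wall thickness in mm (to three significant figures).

t = 25.6 mm

σ_allow = 319/5.7 = 55.96 MPa.
Hoop stress σ_h = pD/(2t), so t = pD/(2σ_allow) = 2.33×1230/(2×55.96) = 25.60 mm.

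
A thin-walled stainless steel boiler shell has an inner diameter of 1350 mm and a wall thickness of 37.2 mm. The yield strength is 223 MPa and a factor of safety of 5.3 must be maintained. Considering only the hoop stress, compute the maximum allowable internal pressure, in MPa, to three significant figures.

σ_allow = 223/5.3 = 42.08 MPa.
σ_h = pD/(2t) → p_allow = 2σ_allow t/D = 2×42.08×37.2/1350 = 2.319 MPa.

p_allow = 2.32 MPa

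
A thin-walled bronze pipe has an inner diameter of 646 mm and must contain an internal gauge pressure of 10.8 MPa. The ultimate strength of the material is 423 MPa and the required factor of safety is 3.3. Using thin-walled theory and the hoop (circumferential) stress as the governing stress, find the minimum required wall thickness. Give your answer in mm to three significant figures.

t = 27.2 mm

σ_allow = 423/3.3 = 128.2 MPa.
Hoop stress σ_h = pD/(2t), so t = pD/(2σ_allow) = 10.8×646/(2×128.2) = 27.21 mm.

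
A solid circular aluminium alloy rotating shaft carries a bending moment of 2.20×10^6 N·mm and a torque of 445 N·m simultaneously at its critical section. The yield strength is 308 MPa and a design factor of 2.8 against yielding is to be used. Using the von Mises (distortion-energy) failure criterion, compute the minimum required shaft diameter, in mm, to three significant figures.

d = 59.1 mm

σ_allow = σ_y/n = 308/2.8 = 110.0 MPa.
For a solid shaft σ_b = 32M/(πd³) and τ = 16T/(πd³), so the von Mises stress is σ' = (16/πd³)·√(4M²+3T²).
√(4M²+3T²) = √(4×(2.200×10^6)² + 3×(445000)²) = 4.467×10^6 N·mm.
d³ = 16×4.467×10^6/(π×110.0) = 206800 mm³.
d = 59.14 mm.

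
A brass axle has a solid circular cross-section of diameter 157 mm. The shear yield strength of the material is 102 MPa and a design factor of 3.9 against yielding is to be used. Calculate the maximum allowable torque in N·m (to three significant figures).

T_allow = 19900 N·m

τ_allow = 102/3.9 = 26.15 MPa.
For a solid shaft T_allow = τ_allow·πd³/16; πd³/16 = π×157³/16 = 759900 mm³.
T_allow = 26.15×759900 = 1.987×10^7 N·mm = 19870 N·m.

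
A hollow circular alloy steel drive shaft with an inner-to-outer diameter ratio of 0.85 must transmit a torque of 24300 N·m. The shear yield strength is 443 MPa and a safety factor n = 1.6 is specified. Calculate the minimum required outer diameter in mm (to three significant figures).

d_o = 97.8 mm

τ_allow = 443/1.6 = 276.9 MPa.
For a hollow shaft τ = 16T/[πd_o³(1−k⁴)] with k = 0.85, so 1−k⁴ = 0.4780.
d_o³ = 16T/[π τ_allow (1−k⁴)] = 16×2.4300×10^7/(π×276.9×0.4780) = 935100 mm³.
d_o = 97.79 mm.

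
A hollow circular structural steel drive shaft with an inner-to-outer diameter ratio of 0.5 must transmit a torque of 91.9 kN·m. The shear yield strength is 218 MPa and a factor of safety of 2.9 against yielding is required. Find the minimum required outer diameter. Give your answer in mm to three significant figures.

τ_allow = 218/2.9 = 75.17 MPa.
For a hollow shaft τ = 16T/[πd_o³(1−k⁴)] with k = 0.5, so 1−k⁴ = 0.9375.
d_o³ = 16T/[π τ_allow (1−k⁴)] = 16×9.1900×10^7/(π×75.17×0.9375) = 6.641×10^6 mm³.
d_o = 188.0 mm.

d_o = 188 mm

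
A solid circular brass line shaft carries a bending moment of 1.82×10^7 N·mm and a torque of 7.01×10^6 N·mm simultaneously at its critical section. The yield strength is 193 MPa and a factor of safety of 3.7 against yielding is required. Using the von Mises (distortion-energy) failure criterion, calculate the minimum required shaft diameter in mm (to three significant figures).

σ_allow = σ_y/n = 193/3.7 = 52.16 MPa.
For a solid shaft σ_b = 32M/(πd³) and τ = 16T/(πd³), so the von Mises stress is σ' = (16/πd³)·√(4M²+3T²).
√(4M²+3T²) = √(4×(1.820×10^7)² + 3×(7.010×10^6)²) = 3.837×10^7 N·mm.
d³ = 16×3.837×10^7/(π×52.16) = 3.746×10^6 mm³.
d = 155.3 mm.

d = 155 mm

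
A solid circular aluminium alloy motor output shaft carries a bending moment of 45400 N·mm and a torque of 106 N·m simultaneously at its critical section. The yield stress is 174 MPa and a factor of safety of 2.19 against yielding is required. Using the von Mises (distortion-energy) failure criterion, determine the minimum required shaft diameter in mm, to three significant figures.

σ_allow = σ_y/n = 174/2.19 = 79.45 MPa.
For a solid shaft σ_b = 32M/(πd³) and τ = 16T/(πd³), so the von Mises stress is σ' = (16/πd³)·√(4M²+3T²).
√(4M²+3T²) = √(4×(45400)² + 3×(106000)²) = 204800 N·mm.
d³ = 16×204800/(π×79.45) = 13130 mm³.
d = 23.59 mm.

d = 23.6 mm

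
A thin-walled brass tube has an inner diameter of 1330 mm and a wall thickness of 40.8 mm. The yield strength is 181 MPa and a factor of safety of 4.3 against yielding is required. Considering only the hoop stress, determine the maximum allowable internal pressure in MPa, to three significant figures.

σ_allow = 181/4.3 = 42.09 MPa.
σ_h = pD/(2t) → p_allow = 2σ_allow t/D = 2×42.09×40.8/1330 = 2.583 MPa.

p_allow = 2.58 MPa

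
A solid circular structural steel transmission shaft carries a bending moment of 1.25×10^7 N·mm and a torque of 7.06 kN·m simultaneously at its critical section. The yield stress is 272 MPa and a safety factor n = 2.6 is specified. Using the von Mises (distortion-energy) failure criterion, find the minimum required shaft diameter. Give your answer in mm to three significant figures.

d = 111 mm

σ_allow = σ_y/n = 272/2.6 = 104.6 MPa.
For a solid shaft σ_b = 32M/(πd³) and τ = 16T/(πd³), so the von Mises stress is σ' = (16/πd³)·√(4M²+3T²).
√(4M²+3T²) = √(4×(1.250×10^7)² + 3×(7.060×10^6)²) = 2.783×10^7 N·mm.
d³ = 16×2.783×10^7/(π×104.6) = 1.355×10^6 mm³.
d = 110.7 mm.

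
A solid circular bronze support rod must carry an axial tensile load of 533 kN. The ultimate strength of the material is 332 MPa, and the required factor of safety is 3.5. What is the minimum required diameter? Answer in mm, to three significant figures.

d = 84.6 mm

Allowable stress σ_allow = 332/3.5 = 94.86 MPa.
Required area A = F/σ_allow = 533000/94.86 = 5619 mm².
A = πd²/4 → d = √(4A/π) = 84.58 mm.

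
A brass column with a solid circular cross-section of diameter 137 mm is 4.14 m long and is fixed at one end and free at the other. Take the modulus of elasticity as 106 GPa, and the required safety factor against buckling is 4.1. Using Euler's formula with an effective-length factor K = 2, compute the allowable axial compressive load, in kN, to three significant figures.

I = πd⁴/64 = π×137⁴/64 = 1.729×10^7 mm⁴.
Effective length L_e = KL = 2×4.14 m = 8280 mm.
Euler critical load P_cr = π²EI/L_e² = π²×106000×1.729×10^7/8280² = 263900 N.
P_allow = P_cr/n = 263900/4.1 = 64360 N.

P_allow = 64.4 kN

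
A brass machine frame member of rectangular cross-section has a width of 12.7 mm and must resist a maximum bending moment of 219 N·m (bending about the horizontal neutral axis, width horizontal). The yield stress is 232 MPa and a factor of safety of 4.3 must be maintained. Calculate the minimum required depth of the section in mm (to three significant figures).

h = 43.8 mm

σ_allow = 232/4.3 = 53.95 MPa.
For a rectangular section σ = 6M/(bh²), so h² = 6M/(b σ_allow) = 6×219000/(12.7×53.95) = 1918 mm².
h = 43.79 mm.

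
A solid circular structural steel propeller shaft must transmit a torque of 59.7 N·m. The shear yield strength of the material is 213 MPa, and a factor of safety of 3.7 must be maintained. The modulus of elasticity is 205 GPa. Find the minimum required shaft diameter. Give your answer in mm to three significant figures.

d = 17.4 mm

Allowable shear stress τ_allow = 213/3.7 = 57.57 MPa.
For a solid shaft τ = 16T/(πd³), so d³ = 16T/(π τ_allow) = 16×59700/(π×57.57) = 5282 mm³.
d = (5282)^(1/3) = 17.41 mm.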